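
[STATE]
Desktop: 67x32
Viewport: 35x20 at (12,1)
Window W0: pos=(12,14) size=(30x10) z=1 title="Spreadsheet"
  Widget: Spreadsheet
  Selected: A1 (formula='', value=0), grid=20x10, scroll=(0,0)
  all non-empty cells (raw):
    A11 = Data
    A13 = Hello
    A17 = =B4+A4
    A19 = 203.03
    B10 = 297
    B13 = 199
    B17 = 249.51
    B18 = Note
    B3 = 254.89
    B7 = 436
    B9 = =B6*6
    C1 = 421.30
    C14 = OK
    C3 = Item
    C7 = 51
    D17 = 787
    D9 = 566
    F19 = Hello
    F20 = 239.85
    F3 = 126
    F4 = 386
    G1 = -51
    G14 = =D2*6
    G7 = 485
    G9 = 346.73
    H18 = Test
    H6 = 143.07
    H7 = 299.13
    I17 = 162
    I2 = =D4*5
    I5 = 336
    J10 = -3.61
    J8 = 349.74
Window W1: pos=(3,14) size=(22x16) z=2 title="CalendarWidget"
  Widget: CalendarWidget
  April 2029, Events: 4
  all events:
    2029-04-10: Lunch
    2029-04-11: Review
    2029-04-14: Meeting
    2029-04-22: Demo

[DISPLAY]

                                   
                                   
                                   
                                   
                                   
                                   
                                   
                                   
                                   
                                   
                                   
                                   
                                   
━━━━━━━━━━━━┓━━━━━━━━━━━━━━━━┓     
rWidget     ┃                ┃     
────────────┨────────────────┨     
il 2029     ┃                ┃     
 Th Fr Sa Su┃   B       C    ┃     
           1┃----------------┃     
  5  6  7  8┃       0  421.30┃     


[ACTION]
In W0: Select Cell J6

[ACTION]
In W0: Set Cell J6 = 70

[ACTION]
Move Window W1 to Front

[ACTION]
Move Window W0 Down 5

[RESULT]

                                   
                                   
                                   
                                   
                                   
                                   
                                   
                                   
                                   
                                   
                                   
                                   
                                   
━━━━━━━━━━━━┓                      
rWidget     ┃                      
────────────┨                      
il 2029     ┃                      
 Th Fr Sa Su┃                      
           1┃━━━━━━━━━━━━━━━━┓     
  5  6  7  8┃                ┃     


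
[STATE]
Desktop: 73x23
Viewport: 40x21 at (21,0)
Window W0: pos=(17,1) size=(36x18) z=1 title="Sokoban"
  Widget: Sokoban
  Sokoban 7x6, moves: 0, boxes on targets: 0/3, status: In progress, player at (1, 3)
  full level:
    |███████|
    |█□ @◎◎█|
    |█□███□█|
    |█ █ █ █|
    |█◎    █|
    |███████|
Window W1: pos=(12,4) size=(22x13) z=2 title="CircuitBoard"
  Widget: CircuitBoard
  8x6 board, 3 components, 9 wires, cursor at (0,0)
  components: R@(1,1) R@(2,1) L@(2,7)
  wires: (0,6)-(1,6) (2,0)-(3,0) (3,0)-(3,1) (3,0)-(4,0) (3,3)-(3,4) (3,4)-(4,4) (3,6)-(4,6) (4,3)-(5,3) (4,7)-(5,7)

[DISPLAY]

                                        
━━━━━━━━━━━━━━━━━━━━━━━━━━━━━━━┓        
koban                          ┃        
───────────────────────────────┨        
━━━━━━━━━━━━┓                  ┃        
Board       ┃                  ┃        
────────────┨                  ┃        
 3 4 5 6 7  ┃                  ┃        
            ┃                  ┃        
            ┃                  ┃        
R           ┃                  ┃        
            ┃                  ┃        
R           ┃                  ┃        
            ┃                  ┃        
·       · ─ ┃                  ┃        
            ┃                  ┃        
━━━━━━━━━━━━┛                  ┃        
                               ┃        
━━━━━━━━━━━━━━━━━━━━━━━━━━━━━━━┛        
                                        
                                        


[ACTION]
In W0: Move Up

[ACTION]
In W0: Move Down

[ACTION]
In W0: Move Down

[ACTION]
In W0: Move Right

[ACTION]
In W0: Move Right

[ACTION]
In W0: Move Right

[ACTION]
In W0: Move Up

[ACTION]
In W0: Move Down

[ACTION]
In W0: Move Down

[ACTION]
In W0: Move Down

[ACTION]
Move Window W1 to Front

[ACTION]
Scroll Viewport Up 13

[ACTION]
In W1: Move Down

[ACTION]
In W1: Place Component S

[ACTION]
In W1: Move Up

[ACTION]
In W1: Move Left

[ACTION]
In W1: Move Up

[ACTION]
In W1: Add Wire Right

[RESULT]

                                        
━━━━━━━━━━━━━━━━━━━━━━━━━━━━━━━┓        
koban                          ┃        
───────────────────────────────┨        
━━━━━━━━━━━━┓                  ┃        
Board       ┃                  ┃        
────────────┨                  ┃        
 3 4 5 6 7  ┃                  ┃        
·           ┃                  ┃        
            ┃                  ┃        
R           ┃                  ┃        
            ┃                  ┃        
R           ┃                  ┃        
            ┃                  ┃        
·       · ─ ┃                  ┃        
            ┃                  ┃        
━━━━━━━━━━━━┛                  ┃        
                               ┃        
━━━━━━━━━━━━━━━━━━━━━━━━━━━━━━━┛        
                                        
                                        


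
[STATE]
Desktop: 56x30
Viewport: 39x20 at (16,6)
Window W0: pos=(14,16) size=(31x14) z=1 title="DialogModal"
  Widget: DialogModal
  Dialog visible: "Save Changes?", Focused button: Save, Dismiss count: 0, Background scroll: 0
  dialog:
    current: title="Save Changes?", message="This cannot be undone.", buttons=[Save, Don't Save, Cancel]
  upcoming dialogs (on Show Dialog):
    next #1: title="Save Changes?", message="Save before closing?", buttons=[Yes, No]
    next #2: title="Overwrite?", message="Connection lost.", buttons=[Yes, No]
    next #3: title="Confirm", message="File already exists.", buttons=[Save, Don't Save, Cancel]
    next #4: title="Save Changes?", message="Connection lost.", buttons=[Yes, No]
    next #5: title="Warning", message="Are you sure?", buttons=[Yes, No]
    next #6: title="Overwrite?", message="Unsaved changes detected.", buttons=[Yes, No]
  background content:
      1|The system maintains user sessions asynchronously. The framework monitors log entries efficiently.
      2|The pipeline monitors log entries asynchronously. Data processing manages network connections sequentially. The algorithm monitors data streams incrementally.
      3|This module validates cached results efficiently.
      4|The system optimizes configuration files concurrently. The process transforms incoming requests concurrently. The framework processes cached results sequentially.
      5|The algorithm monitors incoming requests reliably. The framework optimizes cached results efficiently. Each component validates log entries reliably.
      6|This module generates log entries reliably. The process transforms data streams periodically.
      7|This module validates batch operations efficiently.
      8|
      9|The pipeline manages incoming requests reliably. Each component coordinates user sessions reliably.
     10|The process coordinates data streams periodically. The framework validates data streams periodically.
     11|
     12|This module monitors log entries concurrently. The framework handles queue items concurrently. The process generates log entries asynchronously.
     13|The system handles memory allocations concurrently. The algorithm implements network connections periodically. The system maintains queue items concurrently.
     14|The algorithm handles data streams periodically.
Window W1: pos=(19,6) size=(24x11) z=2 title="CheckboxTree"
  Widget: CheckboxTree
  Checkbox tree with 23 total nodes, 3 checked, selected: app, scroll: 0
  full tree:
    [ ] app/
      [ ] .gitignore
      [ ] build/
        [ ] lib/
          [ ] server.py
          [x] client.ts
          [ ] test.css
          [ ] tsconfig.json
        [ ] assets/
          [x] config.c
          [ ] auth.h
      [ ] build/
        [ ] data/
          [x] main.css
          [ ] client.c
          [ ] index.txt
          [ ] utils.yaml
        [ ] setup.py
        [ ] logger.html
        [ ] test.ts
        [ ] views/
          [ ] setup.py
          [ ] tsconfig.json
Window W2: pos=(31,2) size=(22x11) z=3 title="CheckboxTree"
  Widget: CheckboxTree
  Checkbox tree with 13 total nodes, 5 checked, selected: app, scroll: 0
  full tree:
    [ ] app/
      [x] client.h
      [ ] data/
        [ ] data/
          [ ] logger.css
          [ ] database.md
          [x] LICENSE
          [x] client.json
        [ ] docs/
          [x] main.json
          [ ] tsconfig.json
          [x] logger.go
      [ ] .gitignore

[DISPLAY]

   ┏━━━━━━━━━━━┃   [x] client.h     ┃  
   ┃ CheckboxTr┃   [-] data/        ┃  
   ┠───────────┃     [-] data/      ┃  
   ┃>[-] app/  ┃       [ ] logger.cs┃  
   ┃   [ ] .git┃       [ ] database.┃  
   ┃   [-] buil┃       [x] LICENSE  ┃  
   ┃     [-] li┗━━━━━━━━━━━━━━━━━━━━┛  
   ┃       [ ] server.py  ┃            
   ┃       [x] client.ts  ┃            
   ┃       [ ] test.css   ┃            
━━━┗━━━━━━━━━━━━━━━━━━━━━━┛━┓          
DialogModal                 ┃          
────────────────────────────┨          
he system maintains user ses┃          
he pipeline monitors log ent┃          
h┌───────────────────────┐d ┃          
h│     Save Changes?     │ur┃          
h│ This cannot be undone.│mi┃          
h│[Save]  Don't Save   Ca│nt┃          
h└───────────────────────┘ o┃          


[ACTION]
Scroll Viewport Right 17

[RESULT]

  ┏━━━━━━━━━━━┃   [x] client.h     ┃   
  ┃ CheckboxTr┃   [-] data/        ┃   
  ┠───────────┃     [-] data/      ┃   
  ┃>[-] app/  ┃       [ ] logger.cs┃   
  ┃   [ ] .git┃       [ ] database.┃   
  ┃   [-] buil┃       [x] LICENSE  ┃   
  ┃     [-] li┗━━━━━━━━━━━━━━━━━━━━┛   
  ┃       [ ] server.py  ┃             
  ┃       [x] client.ts  ┃             
  ┃       [ ] test.css   ┃             
━━┗━━━━━━━━━━━━━━━━━━━━━━┛━┓           
ialogModal                 ┃           
───────────────────────────┨           
e system maintains user ses┃           
e pipeline monitors log ent┃           
┌───────────────────────┐d ┃           
│     Save Changes?     │ur┃           
│ This cannot be undone.│mi┃           
│[Save]  Don't Save   Ca│nt┃           
└───────────────────────┘ o┃           


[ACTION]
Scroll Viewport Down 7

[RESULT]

  ┃   [ ] .git┃       [ ] database.┃   
  ┃   [-] buil┃       [x] LICENSE  ┃   
  ┃     [-] li┗━━━━━━━━━━━━━━━━━━━━┛   
  ┃       [ ] server.py  ┃             
  ┃       [x] client.ts  ┃             
  ┃       [ ] test.css   ┃             
━━┗━━━━━━━━━━━━━━━━━━━━━━┛━┓           
ialogModal                 ┃           
───────────────────────────┨           
e system maintains user ses┃           
e pipeline monitors log ent┃           
┌───────────────────────┐d ┃           
│     Save Changes?     │ur┃           
│ This cannot be undone.│mi┃           
│[Save]  Don't Save   Ca│nt┃           
└───────────────────────┘ o┃           
                           ┃           
e pipeline manages incoming┃           
e process coordinates data ┃           
━━━━━━━━━━━━━━━━━━━━━━━━━━━┛           


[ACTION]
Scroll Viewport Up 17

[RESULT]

                                       
                                       
              ┏━━━━━━━━━━━━━━━━━━━━┓   
              ┃ CheckboxTree       ┃   
              ┠────────────────────┨   
              ┃>[-] app/           ┃   
  ┏━━━━━━━━━━━┃   [x] client.h     ┃   
  ┃ CheckboxTr┃   [-] data/        ┃   
  ┠───────────┃     [-] data/      ┃   
  ┃>[-] app/  ┃       [ ] logger.cs┃   
  ┃   [ ] .git┃       [ ] database.┃   
  ┃   [-] buil┃       [x] LICENSE  ┃   
  ┃     [-] li┗━━━━━━━━━━━━━━━━━━━━┛   
  ┃       [ ] server.py  ┃             
  ┃       [x] client.ts  ┃             
  ┃       [ ] test.css   ┃             
━━┗━━━━━━━━━━━━━━━━━━━━━━┛━┓           
ialogModal                 ┃           
───────────────────────────┨           
e system maintains user ses┃           


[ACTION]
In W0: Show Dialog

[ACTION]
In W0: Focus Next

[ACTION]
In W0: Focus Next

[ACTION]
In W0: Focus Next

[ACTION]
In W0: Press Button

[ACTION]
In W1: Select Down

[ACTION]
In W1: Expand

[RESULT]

                                       
                                       
              ┏━━━━━━━━━━━━━━━━━━━━┓   
              ┃ CheckboxTree       ┃   
              ┠────────────────────┨   
              ┃>[-] app/           ┃   
  ┏━━━━━━━━━━━┃   [x] client.h     ┃   
  ┃ CheckboxTr┃   [-] data/        ┃   
  ┠───────────┃     [-] data/      ┃   
  ┃ [-] app/  ┃       [ ] logger.cs┃   
  ┃>  [ ] .git┃       [ ] database.┃   
  ┃   [-] buil┃       [x] LICENSE  ┃   
  ┃     [-] li┗━━━━━━━━━━━━━━━━━━━━┛   
  ┃       [ ] server.py  ┃             
  ┃       [x] client.ts  ┃             
  ┃       [ ] test.css   ┃             
━━┗━━━━━━━━━━━━━━━━━━━━━━┛━┓           
ialogModal                 ┃           
───────────────────────────┨           
e system maintains user ses┃           


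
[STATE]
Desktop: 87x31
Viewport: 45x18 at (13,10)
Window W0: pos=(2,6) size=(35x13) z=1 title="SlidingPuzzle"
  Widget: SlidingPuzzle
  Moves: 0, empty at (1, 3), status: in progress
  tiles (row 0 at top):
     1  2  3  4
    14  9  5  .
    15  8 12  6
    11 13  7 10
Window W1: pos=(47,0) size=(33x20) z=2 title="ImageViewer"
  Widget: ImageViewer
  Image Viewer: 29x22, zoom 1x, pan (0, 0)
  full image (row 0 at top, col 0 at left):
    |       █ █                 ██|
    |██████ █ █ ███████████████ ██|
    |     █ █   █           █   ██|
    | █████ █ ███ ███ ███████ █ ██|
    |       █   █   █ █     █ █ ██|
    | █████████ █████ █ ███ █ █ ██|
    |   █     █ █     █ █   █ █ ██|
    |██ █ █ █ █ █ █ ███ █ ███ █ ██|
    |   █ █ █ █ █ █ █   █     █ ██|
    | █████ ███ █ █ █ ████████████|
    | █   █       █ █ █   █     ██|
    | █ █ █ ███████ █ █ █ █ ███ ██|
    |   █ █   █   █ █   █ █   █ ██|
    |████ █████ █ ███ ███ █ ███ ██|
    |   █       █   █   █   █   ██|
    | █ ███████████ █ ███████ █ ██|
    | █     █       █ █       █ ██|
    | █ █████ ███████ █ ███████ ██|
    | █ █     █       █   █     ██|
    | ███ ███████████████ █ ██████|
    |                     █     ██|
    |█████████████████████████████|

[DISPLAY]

│  3 │  4 │            ┃          ┃██ █ █ █ █
┼────┼────┤            ┃          ┃   █ █ █ █
│  5 │    │            ┃          ┃ █████ ███
┼────┼────┤            ┃          ┃ █   █    
│ 12 │  6 │            ┃          ┃ █ █ █ ███
┼────┼────┤            ┃          ┃   █ █   █
│  7 │ 10 │            ┃          ┃████ █████
┴────┴────┘            ┃          ┃   █      
━━━━━━━━━━━━━━━━━━━━━━━┛          ┃ █ ███████
                                  ┗━━━━━━━━━━
                                             
                                             
                                             
                                             
                                             
                                             
                                             
                                             


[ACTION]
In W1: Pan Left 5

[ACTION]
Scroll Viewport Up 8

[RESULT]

                                  ┠──────────
                                  ┃       █ █
                                  ┃██████ █ █
                                  ┃     █ █  
━━━━━━━━━━━━━━━━━━━━━━━┓          ┃ █████ █ █
zzle                   ┃          ┃       █  
───────────────────────┨          ┃ █████████
┬────┬────┐            ┃          ┃   █     █
│  3 │  4 │            ┃          ┃██ █ █ █ █
┼────┼────┤            ┃          ┃   █ █ █ █
│  5 │    │            ┃          ┃ █████ ███
┼────┼────┤            ┃          ┃ █   █    
│ 12 │  6 │            ┃          ┃ █ █ █ ███
┼────┼────┤            ┃          ┃   █ █   █
│  7 │ 10 │            ┃          ┃████ █████
┴────┴────┘            ┃          ┃   █      
━━━━━━━━━━━━━━━━━━━━━━━┛          ┃ █ ███████
                                  ┗━━━━━━━━━━


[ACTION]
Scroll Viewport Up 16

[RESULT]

                                  ┏━━━━━━━━━━
                                  ┃ ImageView
                                  ┠──────────
                                  ┃       █ █
                                  ┃██████ █ █
                                  ┃     █ █  
━━━━━━━━━━━━━━━━━━━━━━━┓          ┃ █████ █ █
zzle                   ┃          ┃       █  
───────────────────────┨          ┃ █████████
┬────┬────┐            ┃          ┃   █     █
│  3 │  4 │            ┃          ┃██ █ █ █ █
┼────┼────┤            ┃          ┃   █ █ █ █
│  5 │    │            ┃          ┃ █████ ███
┼────┼────┤            ┃          ┃ █   █    
│ 12 │  6 │            ┃          ┃ █ █ █ ███
┼────┼────┤            ┃          ┃   █ █   █
│  7 │ 10 │            ┃          ┃████ █████
┴────┴────┘            ┃          ┃   █      


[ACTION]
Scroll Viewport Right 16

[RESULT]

                  ┏━━━━━━━━━━━━━━━━━━━━━━━━━━
                  ┃ ImageViewer              
                  ┠──────────────────────────
                  ┃       █ █                
                  ┃██████ █ █ ███████████████
                  ┃     █ █   █           █  
━━━━━━━┓          ┃ █████ █ ███ ███ ███████ █
       ┃          ┃       █   █   █ █     █ █
───────┨          ┃ █████████ █████ █ ███ █ █
       ┃          ┃   █     █ █     █ █   █ █
       ┃          ┃██ █ █ █ █ █ █ ███ █ ███ █
       ┃          ┃   █ █ █ █ █ █ █   █     █
       ┃          ┃ █████ ███ █ █ █ █████████
       ┃          ┃ █   █       █ █ █   █    
       ┃          ┃ █ █ █ ███████ █ █ █ █ ███
       ┃          ┃   █ █   █   █ █   █ █   █
       ┃          ┃████ █████ █ ███ ███ █ ███
       ┃          ┃   █       █   █   █   █  


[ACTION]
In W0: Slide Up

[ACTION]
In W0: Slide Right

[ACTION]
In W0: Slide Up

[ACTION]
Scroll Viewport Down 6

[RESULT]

━━━━━━━┓          ┃ █████ █ ███ ███ ███████ █
       ┃          ┃       █   █   █ █     █ █
───────┨          ┃ █████████ █████ █ ███ █ █
       ┃          ┃   █     █ █     █ █   █ █
       ┃          ┃██ █ █ █ █ █ █ ███ █ ███ █
       ┃          ┃   █ █ █ █ █ █ █   █     █
       ┃          ┃ █████ ███ █ █ █ █████████
       ┃          ┃ █   █       █ █ █   █    
       ┃          ┃ █ █ █ ███████ █ █ █ █ ███
       ┃          ┃   █ █   █   █ █   █ █   █
       ┃          ┃████ █████ █ ███ ███ █ ███
       ┃          ┃   █       █   █   █   █  
━━━━━━━┛          ┃ █ ███████████ █ ███████ █
                  ┗━━━━━━━━━━━━━━━━━━━━━━━━━━
                                             
                                             
                                             
                                             


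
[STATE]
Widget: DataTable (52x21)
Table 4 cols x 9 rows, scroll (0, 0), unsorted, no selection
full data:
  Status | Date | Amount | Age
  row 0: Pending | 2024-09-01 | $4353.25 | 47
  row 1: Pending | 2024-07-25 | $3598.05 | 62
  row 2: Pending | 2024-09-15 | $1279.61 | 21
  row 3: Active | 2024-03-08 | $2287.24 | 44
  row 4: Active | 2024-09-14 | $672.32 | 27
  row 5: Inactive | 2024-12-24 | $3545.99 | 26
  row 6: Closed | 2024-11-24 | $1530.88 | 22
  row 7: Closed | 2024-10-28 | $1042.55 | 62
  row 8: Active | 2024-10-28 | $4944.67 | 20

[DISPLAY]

Status  │Date      │Amount  │Age                    
────────┼──────────┼────────┼───                    
Pending │2024-09-01│$4353.25│47                     
Pending │2024-07-25│$3598.05│62                     
Pending │2024-09-15│$1279.61│21                     
Active  │2024-03-08│$2287.24│44                     
Active  │2024-09-14│$672.32 │27                     
Inactive│2024-12-24│$3545.99│26                     
Closed  │2024-11-24│$1530.88│22                     
Closed  │2024-10-28│$1042.55│62                     
Active  │2024-10-28│$4944.67│20                     
                                                    
                                                    
                                                    
                                                    
                                                    
                                                    
                                                    
                                                    
                                                    
                                                    


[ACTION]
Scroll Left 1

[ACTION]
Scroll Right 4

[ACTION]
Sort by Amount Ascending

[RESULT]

Status  │Date      │Amount ▲│Age                    
────────┼──────────┼────────┼───                    
Active  │2024-09-14│$672.32 │27                     
Closed  │2024-10-28│$1042.55│62                     
Pending │2024-09-15│$1279.61│21                     
Closed  │2024-11-24│$1530.88│22                     
Active  │2024-03-08│$2287.24│44                     
Inactive│2024-12-24│$3545.99│26                     
Pending │2024-07-25│$3598.05│62                     
Pending │2024-09-01│$4353.25│47                     
Active  │2024-10-28│$4944.67│20                     
                                                    
                                                    
                                                    
                                                    
                                                    
                                                    
                                                    
                                                    
                                                    
                                                    


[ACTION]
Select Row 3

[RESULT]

Status  │Date      │Amount ▲│Age                    
────────┼──────────┼────────┼───                    
Active  │2024-09-14│$672.32 │27                     
Closed  │2024-10-28│$1042.55│62                     
Pending │2024-09-15│$1279.61│21                     
>losed  │2024-11-24│$1530.88│22                     
Active  │2024-03-08│$2287.24│44                     
Inactive│2024-12-24│$3545.99│26                     
Pending │2024-07-25│$3598.05│62                     
Pending │2024-09-01│$4353.25│47                     
Active  │2024-10-28│$4944.67│20                     
                                                    
                                                    
                                                    
                                                    
                                                    
                                                    
                                                    
                                                    
                                                    
                                                    


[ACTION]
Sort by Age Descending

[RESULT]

Status  │Date      │Amount  │Ag▼                    
────────┼──────────┼────────┼───                    
Closed  │2024-10-28│$1042.55│62                     
Pending │2024-07-25│$3598.05│62                     
Pending │2024-09-01│$4353.25│47                     
>ctive  │2024-03-08│$2287.24│44                     
Active  │2024-09-14│$672.32 │27                     
Inactive│2024-12-24│$3545.99│26                     
Closed  │2024-11-24│$1530.88│22                     
Pending │2024-09-15│$1279.61│21                     
Active  │2024-10-28│$4944.67│20                     
                                                    
                                                    
                                                    
                                                    
                                                    
                                                    
                                                    
                                                    
                                                    
                                                    


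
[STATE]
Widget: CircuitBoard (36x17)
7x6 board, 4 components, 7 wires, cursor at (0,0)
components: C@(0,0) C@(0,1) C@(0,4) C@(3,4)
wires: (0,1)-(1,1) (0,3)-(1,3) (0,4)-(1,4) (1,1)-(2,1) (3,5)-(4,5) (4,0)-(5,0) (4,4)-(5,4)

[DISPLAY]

   0 1 2 3 4 5 6                    
0  [C]  C       ·   C               
        │       │   │               
1       ·       ·   ·               
        │                           
2       ·                           
                                    
3                   C   ·           
                        │           
4   ·               ·   ·           
    │               │               
5   ·               ·               
Cursor: (0,0)                       
                                    
                                    
                                    
                                    


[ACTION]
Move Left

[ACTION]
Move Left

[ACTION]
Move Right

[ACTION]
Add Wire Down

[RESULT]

   0 1 2 3 4 5 6                    
0   C  [C]      ·   C               
        │       │   │               
1       ·       ·   ·               
        │                           
2       ·                           
                                    
3                   C   ·           
                        │           
4   ·               ·   ·           
    │               │               
5   ·               ·               
Cursor: (0,1)                       
                                    
                                    
                                    
                                    


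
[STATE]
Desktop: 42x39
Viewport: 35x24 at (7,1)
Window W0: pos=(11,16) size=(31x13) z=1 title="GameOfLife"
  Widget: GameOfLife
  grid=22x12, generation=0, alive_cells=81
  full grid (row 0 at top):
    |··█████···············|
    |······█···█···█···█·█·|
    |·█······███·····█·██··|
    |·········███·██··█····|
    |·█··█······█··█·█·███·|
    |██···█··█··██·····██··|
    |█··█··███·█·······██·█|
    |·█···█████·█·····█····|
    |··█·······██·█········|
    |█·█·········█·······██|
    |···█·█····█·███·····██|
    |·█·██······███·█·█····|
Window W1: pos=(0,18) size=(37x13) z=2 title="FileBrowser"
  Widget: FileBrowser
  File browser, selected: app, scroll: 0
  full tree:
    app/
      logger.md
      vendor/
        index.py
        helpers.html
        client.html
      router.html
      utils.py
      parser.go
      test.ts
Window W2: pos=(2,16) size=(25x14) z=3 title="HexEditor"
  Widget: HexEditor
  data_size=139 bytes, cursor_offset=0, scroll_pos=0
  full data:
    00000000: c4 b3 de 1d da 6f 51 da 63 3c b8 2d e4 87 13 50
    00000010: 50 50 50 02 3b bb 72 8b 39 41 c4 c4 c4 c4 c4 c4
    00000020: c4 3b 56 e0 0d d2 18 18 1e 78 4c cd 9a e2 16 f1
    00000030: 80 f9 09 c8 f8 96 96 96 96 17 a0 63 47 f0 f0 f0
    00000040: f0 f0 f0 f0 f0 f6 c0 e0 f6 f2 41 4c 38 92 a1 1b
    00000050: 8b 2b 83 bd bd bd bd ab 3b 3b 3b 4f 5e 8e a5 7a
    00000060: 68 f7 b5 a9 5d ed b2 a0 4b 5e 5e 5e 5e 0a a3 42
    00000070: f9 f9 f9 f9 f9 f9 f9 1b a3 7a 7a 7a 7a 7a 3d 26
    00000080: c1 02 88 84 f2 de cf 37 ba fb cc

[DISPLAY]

                                   
                                   
                                   
                                   
                                   
                                   
                                   
                                   
                                   
                                   
                                   
                                   
                                   
                                   
                                   
━━━━━━━━━━━━━━━━━━━┓━━━━━━━━━━━━━━┓
Editor             ┃              ┃
───────────────────┨━━━━━━━━━┓────┨
0000  C4 b3 de 1d d┃         ┃    ┃
0010  50 50 50 02 3┃─────────┨    ┃
0020  c4 3b 56 e0 0┃         ┃    ┃
0030  80 f9 09 c8 f┃         ┃    ┃
0040  f0 f0 f0 f0 f┃         ┃    ┃
0050  8b 2b 83 bd b┃         ┃    ┃


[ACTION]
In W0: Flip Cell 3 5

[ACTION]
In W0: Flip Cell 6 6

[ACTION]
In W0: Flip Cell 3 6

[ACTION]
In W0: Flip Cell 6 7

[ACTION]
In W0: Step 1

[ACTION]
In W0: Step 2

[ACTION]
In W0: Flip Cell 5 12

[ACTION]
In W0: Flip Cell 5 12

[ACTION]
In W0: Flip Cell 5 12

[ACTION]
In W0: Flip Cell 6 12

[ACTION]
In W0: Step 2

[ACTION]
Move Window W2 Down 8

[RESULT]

                                   
                                   
                                   
                                   
                                   
                                   
                                   
                                   
                                   
                                   
                                   
                                   
                                   
                                   
                                   
    ┏━━━━━━━━━━━━━━━━━━━━━━━━━━━━━┓
    ┃ GameOfLife                  ┃
━━━━━━━━━━━━━━━━━━━━━━━━━━━━━┓────┨
rowser                       ┃    ┃
─────────────────────────────┨    ┃
app/                         ┃    ┃
gger.md                      ┃    ┃
] vendor/                    ┃    ┃
━━━━━━━━━━━━━━━━━━━┓         ┃    ┃


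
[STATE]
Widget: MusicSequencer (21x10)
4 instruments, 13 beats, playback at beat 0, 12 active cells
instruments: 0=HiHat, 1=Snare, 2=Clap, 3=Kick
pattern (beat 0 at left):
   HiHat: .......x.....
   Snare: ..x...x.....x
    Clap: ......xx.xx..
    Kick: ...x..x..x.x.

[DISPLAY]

      ▼123456789012  
 HiHat·······█·····  
 Snare··█···█·····█  
  Clap······██·██··  
  Kick···█··█··█·█·  
                     
                     
                     
                     
                     


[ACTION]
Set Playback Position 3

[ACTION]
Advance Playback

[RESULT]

      0123▼56789012  
 HiHat·······█·····  
 Snare··█···█·····█  
  Clap······██·██··  
  Kick···█··█··█·█·  
                     
                     
                     
                     
                     


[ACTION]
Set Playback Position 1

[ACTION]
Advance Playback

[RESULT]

      01▼3456789012  
 HiHat·······█·····  
 Snare··█···█·····█  
  Clap······██·██··  
  Kick···█··█··█·█·  
                     
                     
                     
                     
                     


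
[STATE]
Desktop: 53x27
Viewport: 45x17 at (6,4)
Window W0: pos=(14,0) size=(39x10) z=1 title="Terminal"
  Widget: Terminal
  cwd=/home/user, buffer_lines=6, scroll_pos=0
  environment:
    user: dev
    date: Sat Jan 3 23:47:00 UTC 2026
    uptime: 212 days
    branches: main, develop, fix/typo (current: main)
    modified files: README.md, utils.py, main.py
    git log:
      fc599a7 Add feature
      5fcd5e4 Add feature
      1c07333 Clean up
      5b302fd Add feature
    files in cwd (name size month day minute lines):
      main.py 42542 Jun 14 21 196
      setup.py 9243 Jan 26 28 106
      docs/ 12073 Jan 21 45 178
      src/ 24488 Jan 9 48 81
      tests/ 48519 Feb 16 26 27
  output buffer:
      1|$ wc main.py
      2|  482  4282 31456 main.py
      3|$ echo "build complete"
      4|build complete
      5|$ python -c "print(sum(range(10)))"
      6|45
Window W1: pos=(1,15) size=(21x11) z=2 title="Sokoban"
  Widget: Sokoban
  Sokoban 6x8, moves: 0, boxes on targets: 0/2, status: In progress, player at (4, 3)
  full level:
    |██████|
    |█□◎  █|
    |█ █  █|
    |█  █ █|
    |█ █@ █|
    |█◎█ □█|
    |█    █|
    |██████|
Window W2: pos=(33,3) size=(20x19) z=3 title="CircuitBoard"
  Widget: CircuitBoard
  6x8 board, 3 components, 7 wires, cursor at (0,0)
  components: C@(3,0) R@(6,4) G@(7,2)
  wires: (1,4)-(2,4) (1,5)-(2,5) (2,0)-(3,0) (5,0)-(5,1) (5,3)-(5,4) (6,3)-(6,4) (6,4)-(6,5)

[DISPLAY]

        ┃  482  4282 31456 ┃ CircuitBoard    
        ┃$ echo "build comp┠─────────────────
        ┃build complete    ┃   0 1 2 3 4 5   
        ┃$ python -c "print┃0  [.]           
        ┃45                ┃                 
        ┗━━━━━━━━━━━━━━━━━━┃1                
                           ┃                 
                           ┃2   ·            
                           ┃    │            
                           ┃3   C            
                           ┃                 
━━━━━━━━━━━━━━━┓           ┃4                
oban           ┃           ┃                 
───────────────┨           ┃5   · ─ ·       ·
██             ┃           ┃                 
 █             ┃           ┃6               ·
 █             ┃           ┃                 


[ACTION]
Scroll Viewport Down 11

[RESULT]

                           ┃                 
                           ┃2   ·            
                           ┃    │            
                           ┃3   C            
                           ┃                 
━━━━━━━━━━━━━━━┓           ┃4                
oban           ┃           ┃                 
───────────────┨           ┃5   · ─ ·       ·
██             ┃           ┃                 
 █             ┃           ┃6               ·
 █             ┃           ┃                 
 █             ┃           ┗━━━━━━━━━━━━━━━━━
 █             ┃                             
□█             ┃                             
 █             ┃                             
━━━━━━━━━━━━━━━┛                             
                                             


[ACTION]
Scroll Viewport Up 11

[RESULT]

        ┏━━━━━━━━━━━━━━━━━━━━━━━━━━━━━━━━━━━━
        ┃ Terminal                           
        ┠────────────────────────────────────
        ┃$ wc main.py      ┏━━━━━━━━━━━━━━━━━
        ┃  482  4282 31456 ┃ CircuitBoard    
        ┃$ echo "build comp┠─────────────────
        ┃build complete    ┃   0 1 2 3 4 5   
        ┃$ python -c "print┃0  [.]           
        ┃45                ┃                 
        ┗━━━━━━━━━━━━━━━━━━┃1                
                           ┃                 
                           ┃2   ·            
                           ┃    │            
                           ┃3   C            
                           ┃                 
━━━━━━━━━━━━━━━┓           ┃4                
oban           ┃           ┃                 
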